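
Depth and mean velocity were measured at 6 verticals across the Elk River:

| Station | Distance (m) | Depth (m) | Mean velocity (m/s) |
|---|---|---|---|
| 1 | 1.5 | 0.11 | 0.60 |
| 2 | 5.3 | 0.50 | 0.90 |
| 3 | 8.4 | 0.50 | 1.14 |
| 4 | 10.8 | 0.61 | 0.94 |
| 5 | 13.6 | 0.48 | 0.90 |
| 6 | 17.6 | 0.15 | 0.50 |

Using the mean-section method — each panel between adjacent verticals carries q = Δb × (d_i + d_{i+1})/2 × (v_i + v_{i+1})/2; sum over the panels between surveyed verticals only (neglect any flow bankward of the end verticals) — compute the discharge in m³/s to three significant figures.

6.12 m³/s

Panel 1-2: Δb = 3.8 m, d̄ = (0.11+0.50)/2 = 0.305, v̄ = (0.60+0.90)/2 = 0.75 → q = 3.8×0.305×0.75 = 0.8693 m³/s
Panel 2-3: Δb = 3.1 m, d̄ = (0.50+0.50)/2 = 0.5, v̄ = (0.90+1.14)/2 = 1.02 → q = 3.1×0.5×1.02 = 1.581 m³/s
Panel 3-4: Δb = 2.4 m, d̄ = (0.50+0.61)/2 = 0.555, v̄ = (1.14+0.94)/2 = 1.04 → q = 2.4×0.555×1.04 = 1.385 m³/s
Panel 4-5: Δb = 2.8 m, d̄ = (0.61+0.48)/2 = 0.545, v̄ = (0.94+0.90)/2 = 0.92 → q = 2.8×0.545×0.92 = 1.404 m³/s
Panel 5-6: Δb = 4 m, d̄ = (0.48+0.15)/2 = 0.315, v̄ = (0.90+0.50)/2 = 0.7 → q = 4×0.315×0.7 = 0.8820 m³/s
Q = Σ q = 6.121 m³/s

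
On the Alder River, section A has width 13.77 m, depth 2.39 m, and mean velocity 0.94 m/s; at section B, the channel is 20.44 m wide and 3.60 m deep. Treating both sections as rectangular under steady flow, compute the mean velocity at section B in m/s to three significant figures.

0.420 m/s

Q = A₁V₁ = (13.77×2.39) × 0.94 = 30.94 m³/s
A₂ = 20.44 × 3.60 = 73.58 m²
V₂ = Q/A₂ = 30.94/73.58 = 0.4204 m/s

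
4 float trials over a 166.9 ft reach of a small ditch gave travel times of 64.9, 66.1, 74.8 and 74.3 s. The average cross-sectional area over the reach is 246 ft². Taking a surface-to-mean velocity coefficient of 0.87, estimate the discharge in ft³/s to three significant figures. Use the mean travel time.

t̄ = (64.9 + 66.1 + 74.8 + 74.3) / 4 = 70.025 s
v_surface = L / t̄ = 166.9 / 70.025 = 2.383 ft/s
v_mean = 0.87 × 2.383 = 2.074 ft/s
Q = A × v_mean = 246 × 2.074 = 510.1 ft³/s

510 ft³/s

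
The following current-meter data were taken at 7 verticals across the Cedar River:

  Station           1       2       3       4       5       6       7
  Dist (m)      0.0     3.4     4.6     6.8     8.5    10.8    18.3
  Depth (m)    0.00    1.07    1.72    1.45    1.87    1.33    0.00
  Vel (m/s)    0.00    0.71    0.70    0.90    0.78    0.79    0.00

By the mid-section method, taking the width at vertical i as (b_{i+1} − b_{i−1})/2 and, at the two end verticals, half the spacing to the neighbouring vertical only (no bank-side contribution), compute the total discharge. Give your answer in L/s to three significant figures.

14400 L/s

w_2 = (4.6 − 0.0)/2 = 2.3 m; q_2 = 0.71 × 1.07 × 2.3 = 1.747 m³/s
w_3 = (6.8 − 3.4)/2 = 1.7 m; q_3 = 0.70 × 1.72 × 1.7 = 2.047 m³/s
w_4 = (8.5 − 4.6)/2 = 1.95 m; q_4 = 0.90 × 1.45 × 1.95 = 2.545 m³/s
w_5 = (10.8 − 6.8)/2 = 2 m; q_5 = 0.78 × 1.87 × 2 = 2.917 m³/s
w_6 = (18.3 − 8.5)/2 = 4.9 m; q_6 = 0.79 × 1.33 × 4.9 = 5.148 m³/s
Stations 1, 7 contribute zero (depth or velocity is 0).
Q = Σ qᵢ = 14.40 m³/s
= 14.40 × 1000 = 14400 L/s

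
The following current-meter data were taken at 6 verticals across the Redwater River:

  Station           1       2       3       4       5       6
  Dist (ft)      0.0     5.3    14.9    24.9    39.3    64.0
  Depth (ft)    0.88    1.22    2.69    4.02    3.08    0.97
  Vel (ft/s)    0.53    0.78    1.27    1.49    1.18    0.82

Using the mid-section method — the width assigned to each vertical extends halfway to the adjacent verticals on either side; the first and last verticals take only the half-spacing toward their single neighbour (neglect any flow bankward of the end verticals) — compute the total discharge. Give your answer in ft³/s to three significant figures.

196 ft³/s

w_1 = (5.3 − 0.0)/2 = 2.65 ft; q_1 = 0.53 × 0.88 × 2.65 = 1.236 ft³/s
w_2 = (14.9 − 0.0)/2 = 7.45 ft; q_2 = 0.78 × 1.22 × 7.45 = 7.089 ft³/s
w_3 = (24.9 − 5.3)/2 = 9.8 ft; q_3 = 1.27 × 2.69 × 9.8 = 33.48 ft³/s
w_4 = (39.3 − 14.9)/2 = 12.2 ft; q_4 = 1.49 × 4.02 × 12.2 = 73.08 ft³/s
w_5 = (64.0 − 24.9)/2 = 19.55 ft; q_5 = 1.18 × 3.08 × 19.55 = 71.05 ft³/s
w_6 = (64.0 − 39.3)/2 = 12.35 ft; q_6 = 0.82 × 0.97 × 12.35 = 9.823 ft³/s
Q = Σ qᵢ = 195.8 ft³/s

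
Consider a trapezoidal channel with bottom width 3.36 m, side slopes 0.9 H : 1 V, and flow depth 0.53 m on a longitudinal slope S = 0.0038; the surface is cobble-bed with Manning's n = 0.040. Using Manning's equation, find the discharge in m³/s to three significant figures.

A = (b + z·y)·y = (3.36 + 0.9×0.53)×0.53 = 2.034 m²
P = b + 2y√(1+z²) = 3.36 + 2×0.53×√(1+0.9²) = 4.786 m
R = A/P = 2.034/4.786 = 0.4249 m
Q = (1/n)·A·R^(2/3)·S^(1/2) = (1/0.040) × 2.034 × 0.4249^(2/3) × 0.0038^(1/2) = 1.771 m³/s

1.77 m³/s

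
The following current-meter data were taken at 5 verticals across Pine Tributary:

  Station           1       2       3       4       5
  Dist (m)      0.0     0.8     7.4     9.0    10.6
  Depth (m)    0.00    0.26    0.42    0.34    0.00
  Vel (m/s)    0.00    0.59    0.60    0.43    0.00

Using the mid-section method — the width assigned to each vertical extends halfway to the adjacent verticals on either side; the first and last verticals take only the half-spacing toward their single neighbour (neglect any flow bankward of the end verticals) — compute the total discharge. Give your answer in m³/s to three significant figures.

1.83 m³/s

w_2 = (7.4 − 0.0)/2 = 3.7 m; q_2 = 0.59 × 0.26 × 3.7 = 0.5676 m³/s
w_3 = (9.0 − 0.8)/2 = 4.1 m; q_3 = 0.60 × 0.42 × 4.1 = 1.033 m³/s
w_4 = (10.6 − 7.4)/2 = 1.6 m; q_4 = 0.43 × 0.34 × 1.6 = 0.2339 m³/s
Stations 1, 5 contribute zero (depth or velocity is 0).
Q = Σ qᵢ = 1.835 m³/s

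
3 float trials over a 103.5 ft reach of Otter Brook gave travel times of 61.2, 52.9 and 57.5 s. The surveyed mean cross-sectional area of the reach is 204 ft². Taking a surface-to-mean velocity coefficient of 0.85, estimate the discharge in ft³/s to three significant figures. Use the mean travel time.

t̄ = (61.2 + 52.9 + 57.5) / 3 = 57.2 s
v_surface = L / t̄ = 103.5 / 57.2 = 1.809 ft/s
v_mean = 0.85 × 1.809 = 1.538 ft/s
Q = A × v_mean = 204 × 1.538 = 313.8 ft³/s

314 ft³/s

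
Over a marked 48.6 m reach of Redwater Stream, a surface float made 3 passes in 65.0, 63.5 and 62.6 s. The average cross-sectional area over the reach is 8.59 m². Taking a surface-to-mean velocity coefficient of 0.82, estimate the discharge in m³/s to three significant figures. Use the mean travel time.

t̄ = (65.0 + 63.5 + 62.6) / 3 = 63.7 s
v_surface = L / t̄ = 48.6 / 63.7 = 0.7630 m/s
v_mean = 0.82 × 0.7630 = 0.6256 m/s
Q = A × v_mean = 8.59 × 0.6256 = 5.374 m³/s

5.37 m³/s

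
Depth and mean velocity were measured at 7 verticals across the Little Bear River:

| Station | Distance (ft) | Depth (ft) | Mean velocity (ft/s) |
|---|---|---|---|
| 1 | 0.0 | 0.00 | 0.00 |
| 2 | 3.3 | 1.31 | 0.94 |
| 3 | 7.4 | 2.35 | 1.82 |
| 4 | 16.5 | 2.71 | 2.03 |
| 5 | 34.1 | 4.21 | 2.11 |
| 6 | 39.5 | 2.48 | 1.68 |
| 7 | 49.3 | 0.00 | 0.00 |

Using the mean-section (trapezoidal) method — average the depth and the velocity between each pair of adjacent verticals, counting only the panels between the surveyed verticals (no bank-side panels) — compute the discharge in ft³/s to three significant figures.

226 ft³/s

Panel 1-2: Δb = 3.3 ft, d̄ = (0.00+1.31)/2 = 0.655, v̄ = (0.00+0.94)/2 = 0.47 → q = 3.3×0.655×0.47 = 1.016 ft³/s
Panel 2-3: Δb = 4.1 ft, d̄ = (1.31+2.35)/2 = 1.83, v̄ = (0.94+1.82)/2 = 1.38 → q = 4.1×1.83×1.38 = 10.35 ft³/s
Panel 3-4: Δb = 9.1 ft, d̄ = (2.35+2.71)/2 = 2.53, v̄ = (1.82+2.03)/2 = 1.925 → q = 9.1×2.53×1.925 = 44.32 ft³/s
Panel 4-5: Δb = 17.6 ft, d̄ = (2.71+4.21)/2 = 3.46, v̄ = (2.03+2.11)/2 = 2.07 → q = 17.6×3.46×2.07 = 126.1 ft³/s
Panel 5-6: Δb = 5.4 ft, d̄ = (4.21+2.48)/2 = 3.345, v̄ = (2.11+1.68)/2 = 1.895 → q = 5.4×3.345×1.895 = 34.23 ft³/s
Panel 6-7: Δb = 9.8 ft, d̄ = (2.48+0.00)/2 = 1.24, v̄ = (1.68+0.00)/2 = 0.84 → q = 9.8×1.24×0.84 = 10.21 ft³/s
Q = Σ q = 226.2 ft³/s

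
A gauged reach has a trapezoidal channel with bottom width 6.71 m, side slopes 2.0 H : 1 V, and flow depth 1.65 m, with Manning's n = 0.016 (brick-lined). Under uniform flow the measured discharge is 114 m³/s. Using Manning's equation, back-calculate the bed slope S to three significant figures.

A = (b + z·y)·y = (6.71 + 2.0×1.65)×1.65 = 16.52 m²
P = b + 2y√(1+z²) = 6.71 + 2×1.65×√(1+2.0²) = 14.09 m
R = A/P = 16.52/14.09 = 1.172 m
S = (Q·n / (1·A·R^(2/3)))² = (114×0.016 / (1×16.52×1.112))² = 0.009867

0.00987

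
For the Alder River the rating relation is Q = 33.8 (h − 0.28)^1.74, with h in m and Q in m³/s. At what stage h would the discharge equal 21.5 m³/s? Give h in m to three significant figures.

h − h₀ = (Q/C)^(1/b) = (21.5/33.8)^(1/1.74) = 0.7710 m
h = 0.28 + 0.7710 = 1.051 m

1.05 m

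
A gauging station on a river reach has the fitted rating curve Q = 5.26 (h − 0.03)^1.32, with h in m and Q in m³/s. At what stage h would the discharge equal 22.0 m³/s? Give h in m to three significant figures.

2.99 m

h − h₀ = (Q/C)^(1/b) = (22.0/5.26)^(1/1.32) = 2.957 m
h = 0.03 + 2.957 = 2.987 m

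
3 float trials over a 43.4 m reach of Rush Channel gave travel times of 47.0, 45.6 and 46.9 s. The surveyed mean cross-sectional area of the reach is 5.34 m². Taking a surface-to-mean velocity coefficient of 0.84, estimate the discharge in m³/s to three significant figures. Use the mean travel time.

4.19 m³/s

t̄ = (47.0 + 45.6 + 46.9) / 3 = 46.5 s
v_surface = L / t̄ = 43.4 / 46.5 = 0.9333 m/s
v_mean = 0.84 × 0.9333 = 0.7840 m/s
Q = A × v_mean = 5.34 × 0.7840 = 4.187 m³/s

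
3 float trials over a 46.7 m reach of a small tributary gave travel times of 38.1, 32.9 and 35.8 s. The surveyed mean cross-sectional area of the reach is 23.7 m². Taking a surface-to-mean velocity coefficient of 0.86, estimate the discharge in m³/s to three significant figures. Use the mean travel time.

t̄ = (38.1 + 32.9 + 35.8) / 3 = 35.6 s
v_surface = L / t̄ = 46.7 / 35.6 = 1.312 m/s
v_mean = 0.86 × 1.312 = 1.128 m/s
Q = A × v_mean = 23.7 × 1.128 = 26.74 m³/s

26.7 m³/s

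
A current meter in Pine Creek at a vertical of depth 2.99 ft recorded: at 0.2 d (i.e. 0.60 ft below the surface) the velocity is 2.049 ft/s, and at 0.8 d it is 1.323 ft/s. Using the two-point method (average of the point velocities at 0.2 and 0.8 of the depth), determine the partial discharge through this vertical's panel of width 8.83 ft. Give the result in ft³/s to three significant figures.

v̄ = (2.049 + 1.323) / 2 = 1.686 ft/s
q = v̄ × d × w = 1.686 × 2.99 × 8.83 = 44.51 ft³/s

44.5 ft³/s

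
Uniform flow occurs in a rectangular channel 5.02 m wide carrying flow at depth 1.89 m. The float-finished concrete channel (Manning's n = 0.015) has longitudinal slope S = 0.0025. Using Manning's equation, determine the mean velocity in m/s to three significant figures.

3.50 m/s

A = b·y = 5.02 × 1.89 = 9.488 m²
P = b + 2y = 5.02 + 2×1.89 = 8.800 m
R = A/P = 9.488/8.800 = 1.078 m
Q = (1/n)·A·R^(2/3)·S^(1/2) = (1/0.015) × 9.488 × 1.078^(2/3) × 0.0025^(1/2) = 33.25 m³/s
V = Q/A = 33.25/9.488 = 3.505 m/s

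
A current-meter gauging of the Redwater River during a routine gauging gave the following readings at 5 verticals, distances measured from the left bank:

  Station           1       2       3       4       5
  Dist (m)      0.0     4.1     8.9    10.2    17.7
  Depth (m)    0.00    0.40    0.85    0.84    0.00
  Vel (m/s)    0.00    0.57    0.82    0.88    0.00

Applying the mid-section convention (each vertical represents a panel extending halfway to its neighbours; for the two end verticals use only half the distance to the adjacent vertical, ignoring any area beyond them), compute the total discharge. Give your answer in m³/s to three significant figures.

w_2 = (8.9 − 0.0)/2 = 4.45 m; q_2 = 0.57 × 0.40 × 4.45 = 1.015 m³/s
w_3 = (10.2 − 4.1)/2 = 3.05 m; q_3 = 0.82 × 0.85 × 3.05 = 2.126 m³/s
w_4 = (17.7 − 8.9)/2 = 4.4 m; q_4 = 0.88 × 0.84 × 4.4 = 3.252 m³/s
Stations 1, 5 contribute zero (depth or velocity is 0).
Q = Σ qᵢ = 6.393 m³/s

6.39 m³/s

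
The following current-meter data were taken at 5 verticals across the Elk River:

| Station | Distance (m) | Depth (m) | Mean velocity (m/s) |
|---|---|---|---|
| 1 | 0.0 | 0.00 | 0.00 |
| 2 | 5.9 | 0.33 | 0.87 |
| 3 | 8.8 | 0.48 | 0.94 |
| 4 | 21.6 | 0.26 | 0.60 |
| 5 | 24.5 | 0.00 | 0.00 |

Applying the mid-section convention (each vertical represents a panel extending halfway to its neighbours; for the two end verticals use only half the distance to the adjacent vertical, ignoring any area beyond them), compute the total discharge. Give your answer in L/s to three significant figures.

w_2 = (8.8 − 0.0)/2 = 4.4 m; q_2 = 0.87 × 0.33 × 4.4 = 1.263 m³/s
w_3 = (21.6 − 5.9)/2 = 7.85 m; q_3 = 0.94 × 0.48 × 7.85 = 3.542 m³/s
w_4 = (24.5 − 8.8)/2 = 7.85 m; q_4 = 0.60 × 0.26 × 7.85 = 1.225 m³/s
Stations 1, 5 contribute zero (depth or velocity is 0).
Q = Σ qᵢ = 6.030 m³/s
= 6.030 × 1000 = 6030 L/s

6030 L/s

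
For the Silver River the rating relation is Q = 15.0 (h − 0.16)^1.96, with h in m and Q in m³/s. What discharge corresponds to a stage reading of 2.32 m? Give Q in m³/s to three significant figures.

67.9 m³/s

Q = 15.0 × (2.32 − 0.16)^1.96 = 15.0 × 2.16^1.96 = 67.86 m³/s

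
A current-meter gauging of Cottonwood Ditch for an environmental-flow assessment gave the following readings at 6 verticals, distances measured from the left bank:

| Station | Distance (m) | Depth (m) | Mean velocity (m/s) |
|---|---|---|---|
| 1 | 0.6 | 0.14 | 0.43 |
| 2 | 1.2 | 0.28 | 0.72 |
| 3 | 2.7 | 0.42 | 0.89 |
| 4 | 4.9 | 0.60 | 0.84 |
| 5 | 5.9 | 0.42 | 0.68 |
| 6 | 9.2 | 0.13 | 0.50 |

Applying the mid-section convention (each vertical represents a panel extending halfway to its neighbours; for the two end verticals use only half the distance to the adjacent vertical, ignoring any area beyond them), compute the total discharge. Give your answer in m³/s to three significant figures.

2.45 m³/s

w_1 = (1.2 − 0.6)/2 = 0.3 m; q_1 = 0.43 × 0.14 × 0.3 = 0.01806 m³/s
w_2 = (2.7 − 0.6)/2 = 1.05 m; q_2 = 0.72 × 0.28 × 1.05 = 0.2117 m³/s
w_3 = (4.9 − 1.2)/2 = 1.85 m; q_3 = 0.89 × 0.42 × 1.85 = 0.6915 m³/s
w_4 = (5.9 − 2.7)/2 = 1.6 m; q_4 = 0.84 × 0.60 × 1.6 = 0.8064 m³/s
w_5 = (9.2 − 4.9)/2 = 2.15 m; q_5 = 0.68 × 0.42 × 2.15 = 0.6140 m³/s
w_6 = (9.2 − 5.9)/2 = 1.65 m; q_6 = 0.50 × 0.13 × 1.65 = 0.1073 m³/s
Q = Σ qᵢ = 2.449 m³/s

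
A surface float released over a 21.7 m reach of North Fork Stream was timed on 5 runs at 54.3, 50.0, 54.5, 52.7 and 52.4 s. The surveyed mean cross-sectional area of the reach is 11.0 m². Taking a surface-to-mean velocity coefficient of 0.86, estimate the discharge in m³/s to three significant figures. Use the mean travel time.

3.89 m³/s

t̄ = (54.3 + 50.0 + 54.5 + 52.7 + 52.4) / 5 = 52.78 s
v_surface = L / t̄ = 21.7 / 52.78 = 0.4111 m/s
v_mean = 0.86 × 0.4111 = 0.3536 m/s
Q = A × v_mean = 11.0 × 0.3536 = 3.889 m³/s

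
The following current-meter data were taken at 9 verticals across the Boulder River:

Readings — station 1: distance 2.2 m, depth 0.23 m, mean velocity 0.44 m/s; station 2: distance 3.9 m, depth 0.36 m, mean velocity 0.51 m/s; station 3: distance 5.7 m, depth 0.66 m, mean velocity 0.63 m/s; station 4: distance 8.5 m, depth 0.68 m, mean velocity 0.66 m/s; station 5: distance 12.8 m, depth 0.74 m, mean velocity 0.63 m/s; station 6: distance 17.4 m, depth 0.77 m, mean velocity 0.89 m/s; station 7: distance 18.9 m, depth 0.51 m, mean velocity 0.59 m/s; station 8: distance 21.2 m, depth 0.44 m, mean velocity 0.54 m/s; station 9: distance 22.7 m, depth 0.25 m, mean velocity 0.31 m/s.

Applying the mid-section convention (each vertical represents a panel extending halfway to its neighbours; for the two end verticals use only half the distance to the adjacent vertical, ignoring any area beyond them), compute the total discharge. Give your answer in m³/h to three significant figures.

w_1 = (3.9 − 2.2)/2 = 0.85 m; q_1 = 0.44 × 0.23 × 0.85 = 0.08602 m³/s
w_2 = (5.7 − 2.2)/2 = 1.75 m; q_2 = 0.51 × 0.36 × 1.75 = 0.3213 m³/s
w_3 = (8.5 − 3.9)/2 = 2.3 m; q_3 = 0.63 × 0.66 × 2.3 = 0.9563 m³/s
w_4 = (12.8 − 5.7)/2 = 3.55 m; q_4 = 0.66 × 0.68 × 3.55 = 1.593 m³/s
w_5 = (17.4 − 8.5)/2 = 4.45 m; q_5 = 0.63 × 0.74 × 4.45 = 2.075 m³/s
w_6 = (18.9 − 12.8)/2 = 3.05 m; q_6 = 0.89 × 0.77 × 3.05 = 2.090 m³/s
w_7 = (21.2 − 17.4)/2 = 1.9 m; q_7 = 0.59 × 0.51 × 1.9 = 0.5717 m³/s
w_8 = (22.7 − 18.9)/2 = 1.9 m; q_8 = 0.54 × 0.44 × 1.9 = 0.4514 m³/s
w_9 = (22.7 − 21.2)/2 = 0.75 m; q_9 = 0.31 × 0.25 × 0.75 = 0.05813 m³/s
Q = Σ qᵢ = 8.203 m³/s
= 8.203 × 3600 = 29530 m³/h

29500 m³/h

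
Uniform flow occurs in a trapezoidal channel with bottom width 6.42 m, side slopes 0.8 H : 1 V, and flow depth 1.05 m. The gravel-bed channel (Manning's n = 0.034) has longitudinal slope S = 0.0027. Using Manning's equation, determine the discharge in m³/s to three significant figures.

A = (b + z·y)·y = (6.42 + 0.8×1.05)×1.05 = 7.623 m²
P = b + 2y√(1+z²) = 6.42 + 2×1.05×√(1+0.8²) = 9.109 m
R = A/P = 7.623/9.109 = 0.8368 m
Q = (1/n)·A·R^(2/3)·S^(1/2) = (1/0.034) × 7.623 × 0.8368^(2/3) × 0.0027^(1/2) = 10.35 m³/s

10.3 m³/s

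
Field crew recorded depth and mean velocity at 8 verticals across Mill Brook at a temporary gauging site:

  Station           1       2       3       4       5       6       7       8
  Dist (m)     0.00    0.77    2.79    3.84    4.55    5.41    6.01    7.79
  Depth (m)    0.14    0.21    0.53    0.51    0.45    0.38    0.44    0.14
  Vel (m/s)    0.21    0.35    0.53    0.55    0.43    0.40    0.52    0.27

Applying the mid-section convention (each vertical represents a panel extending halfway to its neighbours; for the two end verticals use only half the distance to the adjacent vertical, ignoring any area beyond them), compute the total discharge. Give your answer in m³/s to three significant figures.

1.36 m³/s

w_1 = (0.77 − 0.00)/2 = 0.385 m; q_1 = 0.21 × 0.14 × 0.385 = 0.01132 m³/s
w_2 = (2.79 − 0.00)/2 = 1.395 m; q_2 = 0.35 × 0.21 × 1.395 = 0.1025 m³/s
w_3 = (3.84 − 0.77)/2 = 1.535 m; q_3 = 0.53 × 0.53 × 1.535 = 0.4312 m³/s
w_4 = (4.55 − 2.79)/2 = 0.88 m; q_4 = 0.55 × 0.51 × 0.88 = 0.2468 m³/s
w_5 = (5.41 − 3.84)/2 = 0.785 m; q_5 = 0.43 × 0.45 × 0.785 = 0.1519 m³/s
w_6 = (6.01 − 4.55)/2 = 0.73 m; q_6 = 0.40 × 0.38 × 0.73 = 0.1110 m³/s
w_7 = (7.79 − 5.41)/2 = 1.19 m; q_7 = 0.52 × 0.44 × 1.19 = 0.2723 m³/s
w_8 = (7.79 − 6.01)/2 = 0.89 m; q_8 = 0.27 × 0.14 × 0.89 = 0.03364 m³/s
Q = Σ qᵢ = 1.361 m³/s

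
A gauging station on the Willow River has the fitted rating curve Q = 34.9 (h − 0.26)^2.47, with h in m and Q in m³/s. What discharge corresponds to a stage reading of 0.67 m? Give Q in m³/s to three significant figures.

Q = 34.9 × (0.67 − 0.26)^2.47 = 34.9 × 0.41^2.47 = 3.858 m³/s

3.86 m³/s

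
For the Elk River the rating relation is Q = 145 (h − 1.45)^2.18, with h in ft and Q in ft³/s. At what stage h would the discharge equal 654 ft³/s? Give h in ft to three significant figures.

h − h₀ = (Q/C)^(1/b) = (654/145)^(1/2.18) = 1.996 ft
h = 1.45 + 1.996 = 3.446 ft

3.45 ft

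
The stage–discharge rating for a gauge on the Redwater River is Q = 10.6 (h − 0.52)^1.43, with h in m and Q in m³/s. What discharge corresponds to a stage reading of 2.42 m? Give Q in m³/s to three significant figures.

Q = 10.6 × (2.42 − 0.52)^1.43 = 10.6 × 1.9^1.43 = 26.54 m³/s

26.5 m³/s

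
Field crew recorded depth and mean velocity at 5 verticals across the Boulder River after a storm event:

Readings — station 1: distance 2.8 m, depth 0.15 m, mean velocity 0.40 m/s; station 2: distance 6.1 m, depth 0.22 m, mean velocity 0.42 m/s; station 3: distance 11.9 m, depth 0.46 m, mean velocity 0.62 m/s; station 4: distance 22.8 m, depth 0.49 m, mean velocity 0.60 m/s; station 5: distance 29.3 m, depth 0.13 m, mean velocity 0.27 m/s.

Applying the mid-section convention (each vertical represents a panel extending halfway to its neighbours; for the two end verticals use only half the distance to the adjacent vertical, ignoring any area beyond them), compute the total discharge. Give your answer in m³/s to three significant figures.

5.57 m³/s

w_1 = (6.1 − 2.8)/2 = 1.65 m; q_1 = 0.40 × 0.15 × 1.65 = 0.09900 m³/s
w_2 = (11.9 − 2.8)/2 = 4.55 m; q_2 = 0.42 × 0.22 × 4.55 = 0.4204 m³/s
w_3 = (22.8 − 6.1)/2 = 8.35 m; q_3 = 0.62 × 0.46 × 8.35 = 2.381 m³/s
w_4 = (29.3 − 11.9)/2 = 8.7 m; q_4 = 0.60 × 0.49 × 8.7 = 2.558 m³/s
w_5 = (29.3 − 22.8)/2 = 3.25 m; q_5 = 0.27 × 0.13 × 3.25 = 0.1141 m³/s
Q = Σ qᵢ = 5.573 m³/s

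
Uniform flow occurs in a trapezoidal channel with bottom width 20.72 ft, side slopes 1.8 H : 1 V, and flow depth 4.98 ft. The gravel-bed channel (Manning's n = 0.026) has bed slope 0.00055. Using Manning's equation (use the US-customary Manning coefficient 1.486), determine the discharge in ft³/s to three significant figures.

A = (b + z·y)·y = (20.72 + 1.8×4.98)×4.98 = 147.8 ft²
P = b + 2y√(1+z²) = 20.72 + 2×4.98×√(1+1.8²) = 41.23 ft
R = A/P = 147.8/41.23 = 3.586 ft
Q = (1.486/n)·A·R^(2/3)·S^(1/2) = (1.486/0.026) × 147.8 × 3.586^(2/3) × 0.00055^(1/2) = 464.2 ft³/s

464 ft³/s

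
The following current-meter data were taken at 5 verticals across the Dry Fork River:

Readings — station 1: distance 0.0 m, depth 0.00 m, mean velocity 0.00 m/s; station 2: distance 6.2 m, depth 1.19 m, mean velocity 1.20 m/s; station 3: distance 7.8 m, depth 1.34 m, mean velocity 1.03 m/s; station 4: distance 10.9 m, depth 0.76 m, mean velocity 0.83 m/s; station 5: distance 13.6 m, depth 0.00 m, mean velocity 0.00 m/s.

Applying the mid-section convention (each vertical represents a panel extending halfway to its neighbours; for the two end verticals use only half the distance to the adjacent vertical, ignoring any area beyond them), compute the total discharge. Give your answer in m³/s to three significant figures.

w_2 = (7.8 − 0.0)/2 = 3.9 m; q_2 = 1.20 × 1.19 × 3.9 = 5.569 m³/s
w_3 = (10.9 − 6.2)/2 = 2.35 m; q_3 = 1.03 × 1.34 × 2.35 = 3.243 m³/s
w_4 = (13.6 − 7.8)/2 = 2.9 m; q_4 = 0.83 × 0.76 × 2.9 = 1.829 m³/s
Stations 1, 5 contribute zero (depth or velocity is 0).
Q = Σ qᵢ = 10.64 m³/s

10.6 m³/s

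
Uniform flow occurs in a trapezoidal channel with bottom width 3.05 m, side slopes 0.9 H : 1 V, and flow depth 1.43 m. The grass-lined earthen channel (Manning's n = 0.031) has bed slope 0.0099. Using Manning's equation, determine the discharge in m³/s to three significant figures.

18.5 m³/s

A = (b + z·y)·y = (3.05 + 0.9×1.43)×1.43 = 6.202 m²
P = b + 2y√(1+z²) = 3.05 + 2×1.43×√(1+0.9²) = 6.898 m
R = A/P = 6.202/6.898 = 0.8991 m
Q = (1/n)·A·R^(2/3)·S^(1/2) = (1/0.031) × 6.202 × 0.8991^(2/3) × 0.0099^(1/2) = 18.54 m³/s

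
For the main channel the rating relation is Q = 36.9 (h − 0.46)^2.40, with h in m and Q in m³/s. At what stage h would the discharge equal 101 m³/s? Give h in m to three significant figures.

h − h₀ = (Q/C)^(1/b) = (101/36.9)^(1/2.40) = 1.521 m
h = 0.46 + 1.521 = 1.981 m

1.98 m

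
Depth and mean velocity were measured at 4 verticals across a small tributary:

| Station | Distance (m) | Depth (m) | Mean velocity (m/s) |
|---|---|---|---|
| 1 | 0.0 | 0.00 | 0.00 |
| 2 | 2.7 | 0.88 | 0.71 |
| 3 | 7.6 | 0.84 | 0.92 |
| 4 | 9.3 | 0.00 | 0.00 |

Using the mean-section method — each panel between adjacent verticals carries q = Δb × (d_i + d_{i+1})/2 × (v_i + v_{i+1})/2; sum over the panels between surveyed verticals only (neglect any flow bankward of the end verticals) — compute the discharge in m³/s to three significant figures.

4.18 m³/s

Panel 1-2: Δb = 2.7 m, d̄ = (0.00+0.88)/2 = 0.44, v̄ = (0.00+0.71)/2 = 0.355 → q = 2.7×0.44×0.355 = 0.4217 m³/s
Panel 2-3: Δb = 4.9 m, d̄ = (0.88+0.84)/2 = 0.86, v̄ = (0.71+0.92)/2 = 0.815 → q = 4.9×0.86×0.815 = 3.434 m³/s
Panel 3-4: Δb = 1.7 m, d̄ = (0.84+0.00)/2 = 0.42, v̄ = (0.92+0.00)/2 = 0.46 → q = 1.7×0.42×0.46 = 0.3284 m³/s
Q = Σ q = 4.185 m³/s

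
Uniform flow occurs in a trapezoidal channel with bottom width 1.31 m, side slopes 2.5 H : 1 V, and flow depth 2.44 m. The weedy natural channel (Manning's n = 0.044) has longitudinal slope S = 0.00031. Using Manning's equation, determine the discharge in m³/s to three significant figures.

8.40 m³/s

A = (b + z·y)·y = (1.31 + 2.5×2.44)×2.44 = 18.08 m²
P = b + 2y√(1+z²) = 1.31 + 2×2.44×√(1+2.5²) = 14.45 m
R = A/P = 18.08/14.45 = 1.251 m
Q = (1/n)·A·R^(2/3)·S^(1/2) = (1/0.044) × 18.08 × 1.251^(2/3) × 0.00031^(1/2) = 8.401 m³/s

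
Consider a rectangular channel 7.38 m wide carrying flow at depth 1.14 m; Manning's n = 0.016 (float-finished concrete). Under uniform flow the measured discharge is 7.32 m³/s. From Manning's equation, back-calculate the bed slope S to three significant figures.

A = b·y = 7.38 × 1.14 = 8.413 m²
P = b + 2y = 7.38 + 2×1.14 = 9.660 m
R = A/P = 8.413/9.660 = 0.8709 m
S = (Q·n / (1·A·R^(2/3)))² = (7.32×0.016 / (1×8.413×0.9120))² = 0.0002330

0.000233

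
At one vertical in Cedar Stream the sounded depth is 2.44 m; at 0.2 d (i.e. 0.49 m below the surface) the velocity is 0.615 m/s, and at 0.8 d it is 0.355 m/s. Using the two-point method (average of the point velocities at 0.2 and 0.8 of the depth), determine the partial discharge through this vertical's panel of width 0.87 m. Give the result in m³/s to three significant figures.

1.03 m³/s

v̄ = (0.615 + 0.355) / 2 = 0.4850 m/s
q = v̄ × d × w = 0.4850 × 2.44 × 0.87 = 1.030 m³/s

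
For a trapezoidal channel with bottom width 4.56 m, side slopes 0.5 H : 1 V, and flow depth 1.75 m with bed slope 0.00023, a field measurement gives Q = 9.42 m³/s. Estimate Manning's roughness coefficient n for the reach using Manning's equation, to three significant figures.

A = (b + z·y)·y = (4.56 + 0.5×1.75)×1.75 = 9.511 m²
P = b + 2y√(1+z²) = 4.56 + 2×1.75×√(1+0.5²) = 8.473 m
R = A/P = 9.511/8.473 = 1.123 m
n = (1/Q)·A·R^(2/3)·S^(1/2) = (1/9.42) × 9.511 × 1.080 × 0.01517 = 0.01654

0.0165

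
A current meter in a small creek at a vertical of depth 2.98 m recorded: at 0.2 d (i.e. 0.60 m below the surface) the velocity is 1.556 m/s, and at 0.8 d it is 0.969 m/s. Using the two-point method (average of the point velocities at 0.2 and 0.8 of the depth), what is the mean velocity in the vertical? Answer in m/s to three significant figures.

1.26 m/s

v̄ = (1.556 + 0.969) / 2 = 1.263 m/s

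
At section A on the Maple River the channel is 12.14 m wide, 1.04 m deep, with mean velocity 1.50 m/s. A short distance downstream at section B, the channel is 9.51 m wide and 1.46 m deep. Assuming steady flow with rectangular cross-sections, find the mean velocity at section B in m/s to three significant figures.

1.36 m/s

Q = A₁V₁ = (12.14×1.04) × 1.50 = 18.94 m³/s
A₂ = 9.51 × 1.46 = 13.88 m²
V₂ = Q/A₂ = 18.94/13.88 = 1.364 m/s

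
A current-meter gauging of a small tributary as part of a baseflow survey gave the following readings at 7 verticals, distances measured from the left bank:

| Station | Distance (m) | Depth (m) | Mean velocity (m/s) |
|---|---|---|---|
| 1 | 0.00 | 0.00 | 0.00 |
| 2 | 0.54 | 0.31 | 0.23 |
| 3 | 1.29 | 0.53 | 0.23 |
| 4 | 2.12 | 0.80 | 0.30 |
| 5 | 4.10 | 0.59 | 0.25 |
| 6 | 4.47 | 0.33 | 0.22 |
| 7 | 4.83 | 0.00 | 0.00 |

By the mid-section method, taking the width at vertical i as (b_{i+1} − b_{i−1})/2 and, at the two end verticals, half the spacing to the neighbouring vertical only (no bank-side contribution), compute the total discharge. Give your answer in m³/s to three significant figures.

w_2 = (1.29 − 0.00)/2 = 0.645 m; q_2 = 0.23 × 0.31 × 0.645 = 0.04599 m³/s
w_3 = (2.12 − 0.54)/2 = 0.79 m; q_3 = 0.23 × 0.53 × 0.79 = 0.09630 m³/s
w_4 = (4.10 − 1.29)/2 = 1.405 m; q_4 = 0.30 × 0.80 × 1.405 = 0.3372 m³/s
w_5 = (4.47 − 2.12)/2 = 1.175 m; q_5 = 0.25 × 0.59 × 1.175 = 0.1733 m³/s
w_6 = (4.83 − 4.10)/2 = 0.365 m; q_6 = 0.22 × 0.33 × 0.365 = 0.02650 m³/s
Stations 1, 7 contribute zero (depth or velocity is 0).
Q = Σ qᵢ = 0.6793 m³/s

0.679 m³/s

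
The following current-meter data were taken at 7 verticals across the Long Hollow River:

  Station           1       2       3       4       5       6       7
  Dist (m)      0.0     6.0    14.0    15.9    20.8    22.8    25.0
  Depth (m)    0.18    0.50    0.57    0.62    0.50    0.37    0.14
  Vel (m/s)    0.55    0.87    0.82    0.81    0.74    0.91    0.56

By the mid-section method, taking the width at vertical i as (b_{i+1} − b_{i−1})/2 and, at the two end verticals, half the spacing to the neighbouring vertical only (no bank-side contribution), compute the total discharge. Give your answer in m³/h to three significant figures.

34000 m³/h

w_1 = (6.0 − 0.0)/2 = 3 m; q_1 = 0.55 × 0.18 × 3 = 0.2970 m³/s
w_2 = (14.0 − 0.0)/2 = 7 m; q_2 = 0.87 × 0.50 × 7 = 3.045 m³/s
w_3 = (15.9 − 6.0)/2 = 4.95 m; q_3 = 0.82 × 0.57 × 4.95 = 2.314 m³/s
w_4 = (20.8 − 14.0)/2 = 3.4 m; q_4 = 0.81 × 0.62 × 3.4 = 1.707 m³/s
w_5 = (22.8 − 15.9)/2 = 3.45 m; q_5 = 0.74 × 0.50 × 3.45 = 1.277 m³/s
w_6 = (25.0 − 20.8)/2 = 2.1 m; q_6 = 0.91 × 0.37 × 2.1 = 0.7071 m³/s
w_7 = (25.0 − 22.8)/2 = 1.1 m; q_7 = 0.56 × 0.14 × 1.1 = 0.08624 m³/s
Q = Σ qᵢ = 9.433 m³/s
= 9.433 × 3600 = 33960 m³/h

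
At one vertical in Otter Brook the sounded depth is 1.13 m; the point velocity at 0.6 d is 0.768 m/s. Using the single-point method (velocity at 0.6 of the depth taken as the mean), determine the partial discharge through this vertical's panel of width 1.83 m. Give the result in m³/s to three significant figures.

v̄ = v₀.₆ = 0.768 m/s
q = v̄ × d × w = 0.7680 × 1.13 × 1.83 = 1.588 m³/s

1.59 m³/s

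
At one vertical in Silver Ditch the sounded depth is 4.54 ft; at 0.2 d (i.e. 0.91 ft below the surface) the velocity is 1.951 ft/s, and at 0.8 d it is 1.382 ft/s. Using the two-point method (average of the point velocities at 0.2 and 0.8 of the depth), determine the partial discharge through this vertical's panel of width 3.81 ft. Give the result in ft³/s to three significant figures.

28.8 ft³/s

v̄ = (1.951 + 1.382) / 2 = 1.667 ft/s
q = v̄ × d × w = 1.667 × 4.54 × 3.81 = 28.83 ft³/s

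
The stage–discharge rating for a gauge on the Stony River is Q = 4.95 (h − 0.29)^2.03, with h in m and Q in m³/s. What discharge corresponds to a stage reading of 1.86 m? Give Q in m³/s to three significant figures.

12.4 m³/s

Q = 4.95 × (1.86 − 0.29)^2.03 = 4.95 × 1.57^2.03 = 12.37 m³/s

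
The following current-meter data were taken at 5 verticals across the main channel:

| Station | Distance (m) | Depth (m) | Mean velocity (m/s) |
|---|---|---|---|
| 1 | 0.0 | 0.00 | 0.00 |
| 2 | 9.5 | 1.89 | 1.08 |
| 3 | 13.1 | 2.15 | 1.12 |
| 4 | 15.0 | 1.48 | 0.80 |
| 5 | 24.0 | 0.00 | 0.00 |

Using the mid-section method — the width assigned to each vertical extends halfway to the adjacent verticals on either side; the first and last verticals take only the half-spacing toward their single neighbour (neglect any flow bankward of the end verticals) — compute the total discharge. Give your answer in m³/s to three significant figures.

26.4 m³/s

w_2 = (13.1 − 0.0)/2 = 6.55 m; q_2 = 1.08 × 1.89 × 6.55 = 13.37 m³/s
w_3 = (15.0 − 9.5)/2 = 2.75 m; q_3 = 1.12 × 2.15 × 2.75 = 6.622 m³/s
w_4 = (24.0 − 13.1)/2 = 5.45 m; q_4 = 0.80 × 1.48 × 5.45 = 6.453 m³/s
Stations 1, 5 contribute zero (depth or velocity is 0).
Q = Σ qᵢ = 26.44 m³/s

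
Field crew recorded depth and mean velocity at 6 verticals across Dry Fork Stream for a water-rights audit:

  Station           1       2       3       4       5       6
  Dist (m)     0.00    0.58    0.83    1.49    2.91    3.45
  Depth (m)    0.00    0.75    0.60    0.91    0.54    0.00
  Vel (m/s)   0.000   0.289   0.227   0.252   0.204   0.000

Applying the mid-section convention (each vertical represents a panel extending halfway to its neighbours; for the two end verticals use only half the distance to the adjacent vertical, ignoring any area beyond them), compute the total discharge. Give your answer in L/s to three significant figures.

498 L/s

w_2 = (0.83 − 0.00)/2 = 0.415 m; q_2 = 0.289 × 0.75 × 0.415 = 0.08995 m³/s
w_3 = (1.49 − 0.58)/2 = 0.455 m; q_3 = 0.227 × 0.60 × 0.455 = 0.06197 m³/s
w_4 = (2.91 − 0.83)/2 = 1.04 m; q_4 = 0.252 × 0.91 × 1.04 = 0.2385 m³/s
w_5 = (3.45 − 1.49)/2 = 0.98 m; q_5 = 0.204 × 0.54 × 0.98 = 0.1080 m³/s
Stations 1, 6 contribute zero (depth or velocity is 0).
Q = Σ qᵢ = 0.4984 m³/s
= 0.4984 × 1000 = 498.4 L/s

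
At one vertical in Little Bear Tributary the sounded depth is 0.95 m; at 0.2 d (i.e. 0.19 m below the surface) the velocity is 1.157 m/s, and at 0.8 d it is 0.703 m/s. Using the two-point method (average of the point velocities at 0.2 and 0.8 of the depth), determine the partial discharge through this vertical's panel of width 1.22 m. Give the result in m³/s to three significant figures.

v̄ = (1.157 + 0.703) / 2 = 0.9300 m/s
q = v̄ × d × w = 0.9300 × 0.95 × 1.22 = 1.078 m³/s

1.08 m³/s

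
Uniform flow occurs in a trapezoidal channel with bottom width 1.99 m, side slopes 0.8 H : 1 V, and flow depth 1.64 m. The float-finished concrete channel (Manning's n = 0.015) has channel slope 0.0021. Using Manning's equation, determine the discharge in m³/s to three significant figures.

15.1 m³/s

A = (b + z·y)·y = (1.99 + 0.8×1.64)×1.64 = 5.415 m²
P = b + 2y√(1+z²) = 1.99 + 2×1.64×√(1+0.8²) = 6.190 m
R = A/P = 5.415/6.190 = 0.8748 m
Q = (1/n)·A·R^(2/3)·S^(1/2) = (1/0.015) × 5.415 × 0.8748^(2/3) × 0.0021^(1/2) = 15.13 m³/s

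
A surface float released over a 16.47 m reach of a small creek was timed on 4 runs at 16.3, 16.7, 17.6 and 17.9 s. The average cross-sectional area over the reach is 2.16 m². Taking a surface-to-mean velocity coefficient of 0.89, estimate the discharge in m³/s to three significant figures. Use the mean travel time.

t̄ = (16.3 + 16.7 + 17.6 + 17.9) / 4 = 17.125 s
v_surface = L / t̄ = 16.47 / 17.125 = 0.9618 m/s
v_mean = 0.89 × 0.9618 = 0.8560 m/s
Q = A × v_mean = 2.16 × 0.8560 = 1.849 m³/s

1.85 m³/s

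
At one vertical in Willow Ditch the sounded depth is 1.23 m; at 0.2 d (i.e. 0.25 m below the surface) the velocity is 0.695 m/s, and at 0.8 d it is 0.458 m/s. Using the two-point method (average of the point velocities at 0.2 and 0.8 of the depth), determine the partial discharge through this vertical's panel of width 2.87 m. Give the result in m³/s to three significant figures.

2.04 m³/s

v̄ = (0.695 + 0.458) / 2 = 0.5765 m/s
q = v̄ × d × w = 0.5765 × 1.23 × 2.87 = 2.035 m³/s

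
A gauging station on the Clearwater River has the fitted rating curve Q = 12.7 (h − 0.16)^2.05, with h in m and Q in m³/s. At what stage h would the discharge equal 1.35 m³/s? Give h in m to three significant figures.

h − h₀ = (Q/C)^(1/b) = (1.35/12.7)^(1/2.05) = 0.3351 m
h = 0.16 + 0.3351 = 0.4951 m

0.495 m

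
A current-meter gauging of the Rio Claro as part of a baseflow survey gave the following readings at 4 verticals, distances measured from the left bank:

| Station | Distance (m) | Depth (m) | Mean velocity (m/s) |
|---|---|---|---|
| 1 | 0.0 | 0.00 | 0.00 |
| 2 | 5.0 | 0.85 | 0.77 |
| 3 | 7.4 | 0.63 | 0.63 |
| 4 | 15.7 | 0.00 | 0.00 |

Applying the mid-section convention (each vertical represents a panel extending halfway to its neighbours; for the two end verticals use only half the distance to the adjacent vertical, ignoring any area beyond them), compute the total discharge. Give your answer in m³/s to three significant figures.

w_2 = (7.4 − 0.0)/2 = 3.7 m; q_2 = 0.77 × 0.85 × 3.7 = 2.422 m³/s
w_3 = (15.7 − 5.0)/2 = 5.35 m; q_3 = 0.63 × 0.63 × 5.35 = 2.123 m³/s
Stations 1, 4 contribute zero (depth or velocity is 0).
Q = Σ qᵢ = 4.545 m³/s

4.55 m³/s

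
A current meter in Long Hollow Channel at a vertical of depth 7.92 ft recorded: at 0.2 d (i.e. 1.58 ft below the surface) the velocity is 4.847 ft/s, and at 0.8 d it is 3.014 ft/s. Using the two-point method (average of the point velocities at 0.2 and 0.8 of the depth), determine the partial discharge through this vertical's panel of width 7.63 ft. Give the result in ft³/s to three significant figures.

238 ft³/s

v̄ = (4.847 + 3.014) / 2 = 3.931 ft/s
q = v̄ × d × w = 3.931 × 7.92 × 7.63 = 237.5 ft³/s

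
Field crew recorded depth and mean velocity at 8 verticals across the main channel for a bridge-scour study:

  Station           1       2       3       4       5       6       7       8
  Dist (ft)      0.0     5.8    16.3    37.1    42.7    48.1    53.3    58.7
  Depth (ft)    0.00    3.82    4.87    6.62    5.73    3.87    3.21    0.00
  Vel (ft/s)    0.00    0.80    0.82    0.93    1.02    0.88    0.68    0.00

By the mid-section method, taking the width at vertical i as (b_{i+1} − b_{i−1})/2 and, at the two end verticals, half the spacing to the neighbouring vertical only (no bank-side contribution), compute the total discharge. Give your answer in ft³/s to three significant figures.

230 ft³/s

w_2 = (16.3 − 0.0)/2 = 8.15 ft; q_2 = 0.80 × 3.82 × 8.15 = 24.91 ft³/s
w_3 = (37.1 − 5.8)/2 = 15.65 ft; q_3 = 0.82 × 4.87 × 15.65 = 62.50 ft³/s
w_4 = (42.7 − 16.3)/2 = 13.2 ft; q_4 = 0.93 × 6.62 × 13.2 = 81.27 ft³/s
w_5 = (48.1 − 37.1)/2 = 5.5 ft; q_5 = 1.02 × 5.73 × 5.5 = 32.15 ft³/s
w_6 = (53.3 − 42.7)/2 = 5.3 ft; q_6 = 0.88 × 3.87 × 5.3 = 18.05 ft³/s
w_7 = (58.7 − 48.1)/2 = 5.3 ft; q_7 = 0.68 × 3.21 × 5.3 = 11.57 ft³/s
Stations 1, 8 contribute zero (depth or velocity is 0).
Q = Σ qᵢ = 230.4 ft³/s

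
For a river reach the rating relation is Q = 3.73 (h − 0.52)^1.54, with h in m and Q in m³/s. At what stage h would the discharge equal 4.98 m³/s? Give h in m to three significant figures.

h − h₀ = (Q/C)^(1/b) = (4.98/3.73)^(1/1.54) = 1.206 m
h = 0.52 + 1.206 = 1.726 m

1.73 m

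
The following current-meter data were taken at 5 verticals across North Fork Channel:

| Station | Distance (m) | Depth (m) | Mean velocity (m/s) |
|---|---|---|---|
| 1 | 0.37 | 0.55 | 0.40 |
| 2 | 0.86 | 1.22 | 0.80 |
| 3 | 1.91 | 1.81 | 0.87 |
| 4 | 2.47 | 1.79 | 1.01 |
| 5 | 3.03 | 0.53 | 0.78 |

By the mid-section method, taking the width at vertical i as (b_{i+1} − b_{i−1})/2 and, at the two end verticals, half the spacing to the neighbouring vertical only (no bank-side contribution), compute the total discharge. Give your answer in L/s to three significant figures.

w_1 = (0.86 − 0.37)/2 = 0.245 m; q_1 = 0.40 × 0.55 × 0.245 = 0.05390 m³/s
w_2 = (1.91 − 0.37)/2 = 0.77 m; q_2 = 0.80 × 1.22 × 0.77 = 0.7515 m³/s
w_3 = (2.47 − 0.86)/2 = 0.805 m; q_3 = 0.87 × 1.81 × 0.805 = 1.268 m³/s
w_4 = (3.03 − 1.91)/2 = 0.56 m; q_4 = 1.01 × 1.79 × 0.56 = 1.012 m³/s
w_5 = (3.03 − 2.47)/2 = 0.28 m; q_5 = 0.78 × 0.53 × 0.28 = 0.1158 m³/s
Q = Σ qᵢ = 3.201 m³/s
= 3.201 × 1000 = 3201 L/s

3200 L/s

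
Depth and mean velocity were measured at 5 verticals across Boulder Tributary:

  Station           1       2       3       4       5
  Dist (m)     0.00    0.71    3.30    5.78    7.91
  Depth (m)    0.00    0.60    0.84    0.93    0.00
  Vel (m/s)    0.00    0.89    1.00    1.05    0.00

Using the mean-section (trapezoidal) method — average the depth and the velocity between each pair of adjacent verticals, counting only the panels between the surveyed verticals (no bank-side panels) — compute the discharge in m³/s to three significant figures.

4.63 m³/s

Panel 1-2: Δb = 0.71 m, d̄ = (0.00+0.60)/2 = 0.3, v̄ = (0.00+0.89)/2 = 0.445 → q = 0.71×0.3×0.445 = 0.09479 m³/s
Panel 2-3: Δb = 2.59 m, d̄ = (0.60+0.84)/2 = 0.72, v̄ = (0.89+1.00)/2 = 0.945 → q = 2.59×0.72×0.945 = 1.762 m³/s
Panel 3-4: Δb = 2.48 m, d̄ = (0.84+0.93)/2 = 0.885, v̄ = (1.00+1.05)/2 = 1.025 → q = 2.48×0.885×1.025 = 2.250 m³/s
Panel 4-5: Δb = 2.13 m, d̄ = (0.93+0.00)/2 = 0.465, v̄ = (1.05+0.00)/2 = 0.525 → q = 2.13×0.465×0.525 = 0.5200 m³/s
Q = Σ q = 4.627 m³/s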